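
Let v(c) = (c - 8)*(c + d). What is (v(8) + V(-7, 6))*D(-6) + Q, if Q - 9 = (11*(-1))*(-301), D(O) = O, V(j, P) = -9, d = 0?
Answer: 3374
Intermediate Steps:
v(c) = c*(-8 + c) (v(c) = (c - 8)*(c + 0) = (-8 + c)*c = c*(-8 + c))
Q = 3320 (Q = 9 + (11*(-1))*(-301) = 9 - 11*(-301) = 9 + 3311 = 3320)
(v(8) + V(-7, 6))*D(-6) + Q = (8*(-8 + 8) - 9)*(-6) + 3320 = (8*0 - 9)*(-6) + 3320 = (0 - 9)*(-6) + 3320 = -9*(-6) + 3320 = 54 + 3320 = 3374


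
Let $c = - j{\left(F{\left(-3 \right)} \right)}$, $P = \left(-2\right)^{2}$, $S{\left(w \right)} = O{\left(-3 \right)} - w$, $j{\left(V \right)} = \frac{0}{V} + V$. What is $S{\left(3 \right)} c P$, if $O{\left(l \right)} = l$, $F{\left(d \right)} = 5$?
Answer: $120$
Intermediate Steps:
$j{\left(V \right)} = V$ ($j{\left(V \right)} = 0 + V = V$)
$S{\left(w \right)} = -3 - w$
$P = 4$
$c = -5$ ($c = \left(-1\right) 5 = -5$)
$S{\left(3 \right)} c P = \left(-3 - 3\right) \left(-5\right) 4 = \left(-6\right) \left(-5\right) 4 = 30 \cdot 4 = 120$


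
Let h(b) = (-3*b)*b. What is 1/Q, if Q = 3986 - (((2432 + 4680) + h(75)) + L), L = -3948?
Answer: 1/17697 ≈ 5.6507e-5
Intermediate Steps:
h(b) = -3*b²
Q = 17697 (Q = 3986 - (((2432 + 4680) - 3*75²) - 3948) = 3986 - ((7112 - 3*5625) - 3948) = 3986 - ((7112 - 16875) - 3948) = 3986 - (-9763 - 3948) = 3986 - 1*(-13711) = 3986 + 13711 = 17697)
1/Q = 1/17697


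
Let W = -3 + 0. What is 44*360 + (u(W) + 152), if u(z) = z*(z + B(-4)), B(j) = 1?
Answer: 15998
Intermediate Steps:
W = -3
u(z) = z*(1 + z) (u(z) = z*(z + 1) = z*(1 + z))
44*360 + (u(W) + 152) = 44*360 + (-3*(1 - 3) + 152) = 15840 + (-3*(-2) + 152) = 15840 + (6 + 152) = 15840 + 158 = 15998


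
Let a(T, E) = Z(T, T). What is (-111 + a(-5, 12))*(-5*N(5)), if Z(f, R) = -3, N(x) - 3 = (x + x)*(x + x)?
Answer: 58710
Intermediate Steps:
N(x) = 3 + 4*x² (N(x) = 3 + (x + x)*(x + x) = 3 + (2*x)*(2*x) = 3 + 4*x²)
a(T, E) = -3
(-111 + a(-5, 12))*(-5*N(5)) = (-111 - 3)*(-5*(3 + 4*5²)) = -(-570)*(3 + 4*25) = -(-570)*(3 + 100) = -(-570)*103 = -114*(-515) = 58710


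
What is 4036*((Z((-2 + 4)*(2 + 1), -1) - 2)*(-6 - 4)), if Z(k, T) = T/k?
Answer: 262340/3 ≈ 87447.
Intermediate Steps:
4036*((Z((-2 + 4)*(2 + 1), -1) - 2)*(-6 - 4)) = 4036*((-1/((-2 + 4)*(2 + 1)) - 2)*(-6 - 4)) = 4036*((-1/(2*3) - 2)*(-10)) = 4036*((-1/6 - 2)*(-10)) = 4036*(-13/6*(-10)) = 4036*(65/3) = 262340/3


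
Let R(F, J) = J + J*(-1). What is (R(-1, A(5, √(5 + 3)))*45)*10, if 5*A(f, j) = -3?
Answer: 0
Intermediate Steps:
A(f, j) = -⅗ (A(f, j) = (⅕)*(-3) = -⅗)
R(F, J) = 0 (R(F, J) = J - J = 0)
(R(-1, A(5, √(5 + 3)))*45)*10 = (0*45)*10 = 0*10 = 0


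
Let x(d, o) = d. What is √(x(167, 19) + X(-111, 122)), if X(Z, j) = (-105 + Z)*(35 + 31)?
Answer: I*√14089 ≈ 118.7*I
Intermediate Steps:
X(Z, j) = -6930 + 66*Z (X(Z, j) = (-105 + Z)*66 = -6930 + 66*Z)
√(x(167, 19) + X(-111, 122)) = √(167 + (-6930 + 66*(-111))) = √(167 + (-6930 - 7326)) = √(167 - 14256) = √(-14089) = I*√14089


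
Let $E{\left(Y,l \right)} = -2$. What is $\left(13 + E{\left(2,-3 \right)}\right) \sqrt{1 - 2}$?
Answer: $11 i \approx 11.0 i$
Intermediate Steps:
$\left(13 + E{\left(2,-3 \right)}\right) \sqrt{1 - 2} = \left(13 - 2\right) \sqrt{1 - 2} = 11 \sqrt{-1} = 11 i$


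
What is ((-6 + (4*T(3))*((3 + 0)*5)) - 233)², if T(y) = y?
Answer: 3481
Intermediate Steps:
((-6 + (4*T(3))*((3 + 0)*5)) - 233)² = ((-6 + (4*3)*((3 + 0)*5)) - 233)² = ((-6 + 12*(3*5)) - 233)² = ((-6 + 12*15) - 233)² = ((-6 + 180) - 233)² = (174 - 233)² = (-59)² = 3481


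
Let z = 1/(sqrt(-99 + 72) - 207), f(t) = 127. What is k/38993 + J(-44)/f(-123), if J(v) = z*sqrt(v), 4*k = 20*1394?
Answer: 6970/38993 + sqrt(33)/907542 - 23*I*sqrt(11)/302514 ≈ 0.17876 - 0.00025216*I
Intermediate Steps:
k = 6970 (k = (20*1394)/4 = (1/4)*27880 = 6970)
z = 1/(-207 + 3*I*sqrt(3)) (z = 1/(sqrt(-27) - 207) = 1/(3*I*sqrt(3) - 207) = 1/(-207 + 3*I*sqrt(3)) ≈ -0.0048279 - 0.0001212*I)
J(v) = sqrt(v)*(-23/4764 - I*sqrt(3)/14292) (J(v) = (-23/4764 - I*sqrt(3)/14292)*sqrt(v) = sqrt(v)*(-23/4764 - I*sqrt(3)/14292))
k/38993 + J(-44)/f(-123) = 6970/38993 + (sqrt(-44)*(-69 - I*sqrt(3))/14292)/127 = 6970*(1/38993) + ((2*I*sqrt(11))*(-69 - I*sqrt(3))/14292)*(1/127) = 6970/38993 + (I*sqrt(11)*(-69 - I*sqrt(3))/7146)*(1/127) = 6970/38993 + I*sqrt(11)*(-69 - I*sqrt(3))/907542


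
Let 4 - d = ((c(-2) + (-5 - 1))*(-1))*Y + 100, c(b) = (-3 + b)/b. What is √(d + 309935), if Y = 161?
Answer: √1237102/2 ≈ 556.13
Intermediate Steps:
c(b) = (-3 + b)/b
d = -1319/2 (d = 4 - ((((-3 - 2)/(-2) + (-5 - 1))*(-1))*161 + 100) = 4 - (((-½*(-5) - 6)*(-1))*161 + 100) = 4 - (((5/2 - 6)*(-1))*161 + 100) = 4 - (-7/2*(-1)*161 + 100) = 4 - ((7/2)*161 + 100) = 4 - (1127/2 + 100) = 4 - 1*1327/2 = 4 - 1327/2 = -1319/2 ≈ -659.50)
√(d + 309935) = √(-1319/2 + 309935) = √(618551/2) = √1237102/2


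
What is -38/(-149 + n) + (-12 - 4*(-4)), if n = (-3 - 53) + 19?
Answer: 391/93 ≈ 4.2043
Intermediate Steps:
n = -37 (n = -56 + 19 = -37)
-38/(-149 + n) + (-12 - 4*(-4)) = -38/(-149 - 37) + (-12 - 4*(-4)) = -38/(-186) + (-12 + 16) = -38*(-1/186) + 4 = 19/93 + 4 = 391/93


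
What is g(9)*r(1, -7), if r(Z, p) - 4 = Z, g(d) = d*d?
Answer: 405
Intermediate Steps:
g(d) = d²
r(Z, p) = 4 + Z
g(9)*r(1, -7) = 9²*(4 + 1) = 81*5 = 405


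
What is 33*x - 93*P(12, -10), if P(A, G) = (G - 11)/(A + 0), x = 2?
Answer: 915/4 ≈ 228.75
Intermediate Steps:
P(A, G) = (-11 + G)/A
33*x - 93*P(12, -10) = 33*2 - 93*(-11 - 10)/12 = 66 - 31*(-21)/4 = 66 - 93*(-7/4) = 66 + 651/4 = 915/4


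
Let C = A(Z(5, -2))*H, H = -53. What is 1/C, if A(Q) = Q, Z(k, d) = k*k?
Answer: -1/1325 ≈ -0.00075472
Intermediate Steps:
Z(k, d) = k²
C = -1325 (C = 5²*(-53) = 25*(-53) = -1325)
1/C = 1/(-1325) = -1/1325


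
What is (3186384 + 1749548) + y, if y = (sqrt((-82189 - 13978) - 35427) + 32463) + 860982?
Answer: 5829377 + I*sqrt(131594) ≈ 5.8294e+6 + 362.76*I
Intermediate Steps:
y = 893445 + I*sqrt(131594) (y = (sqrt(-96167 - 35427) + 32463) + 860982 = (sqrt(-131594) + 32463) + 860982 = (I*sqrt(131594) + 32463) + 860982 = (32463 + I*sqrt(131594)) + 860982 = 893445 + I*sqrt(131594) ≈ 8.9345e+5 + 362.76*I)
(3186384 + 1749548) + y = (3186384 + 1749548) + (893445 + I*sqrt(131594)) = 4935932 + (893445 + I*sqrt(131594)) = 5829377 + I*sqrt(131594)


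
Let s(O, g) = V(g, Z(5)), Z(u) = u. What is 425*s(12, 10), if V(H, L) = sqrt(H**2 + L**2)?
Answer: 2125*sqrt(5) ≈ 4751.6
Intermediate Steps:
s(O, g) = sqrt(25 + g**2) (s(O, g) = sqrt(g**2 + 5**2) = sqrt(g**2 + 25) = sqrt(25 + g**2))
425*s(12, 10) = 425*sqrt(25 + 10**2) = 425*sqrt(25 + 100) = 425*sqrt(125) = 425*(5*sqrt(5)) = 2125*sqrt(5)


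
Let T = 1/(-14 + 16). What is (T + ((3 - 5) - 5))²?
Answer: 169/4 ≈ 42.250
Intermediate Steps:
T = ½ (T = 1/2 = ½ ≈ 0.50000)
(T + ((3 - 5) - 5))² = (½ + ((3 - 5) - 5))² = (½ + (-2 - 5))² = (½ - 7)² = (-13/2)² = 169/4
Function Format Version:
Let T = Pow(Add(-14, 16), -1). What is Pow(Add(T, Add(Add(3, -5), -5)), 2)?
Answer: Rational(169, 4) ≈ 42.250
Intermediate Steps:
T = Rational(1, 2) (T = Pow(2, -1) = Rational(1, 2) ≈ 0.50000)
Pow(Add(T, Add(Add(3, -5), -5)), 2) = Pow(Add(Rational(1, 2), Add(Add(3, -5), -5)), 2) = Pow(Add(Rational(1, 2), Add(-2, -5)), 2) = Pow(Add(Rational(1, 2), -7), 2) = Pow(Rational(-13, 2), 2) = Rational(169, 4)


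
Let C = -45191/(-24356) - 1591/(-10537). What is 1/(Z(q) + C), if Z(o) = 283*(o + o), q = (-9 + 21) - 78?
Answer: -256639172/9586497981269 ≈ -2.6771e-5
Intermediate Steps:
C = 514927963/256639172 (C = -45191*(-1/24356) - 1591*(-1/10537) = 45191/24356 + 1591/10537 = 514927963/256639172 ≈ 2.0064)
q = -66 (q = 12 - 78 = -66)
Z(o) = 566*o (Z(o) = 283*(2*o) = 566*o)
1/(Z(q) + C) = 1/(566*(-66) + 514927963/256639172) = 1/(-37356 + 514927963/256639172) = 1/(-9586497981269/256639172) = -256639172/9586497981269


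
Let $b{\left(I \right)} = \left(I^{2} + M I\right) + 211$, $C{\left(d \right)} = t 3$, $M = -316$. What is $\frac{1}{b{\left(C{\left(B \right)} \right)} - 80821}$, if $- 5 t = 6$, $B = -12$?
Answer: $- \frac{25}{1986486} \approx -1.2585 \cdot 10^{-5}$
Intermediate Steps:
$t = - \frac{6}{5}$ ($t = \left(- \frac{1}{5}\right) 6 = - \frac{6}{5} \approx -1.2$)
$C{\left(d \right)} = - \frac{18}{5}$ ($C{\left(d \right)} = \left(- \frac{6}{5}\right) 3 = - \frac{18}{5}$)
$b{\left(I \right)} = 211 + I^{2} - 316 I$ ($b{\left(I \right)} = \left(I^{2} - 316 I\right) + 211 = 211 + I^{2} - 316 I$)
$\frac{1}{b{\left(C{\left(B \right)} \right)} - 80821} = \frac{1}{\left(211 + \left(- \frac{18}{5}\right)^{2} - - \frac{5688}{5}\right) - 80821} = \frac{1}{\left(211 + \frac{324}{25} + \frac{5688}{5}\right) - 80821} = \frac{1}{\frac{34039}{25} - 80821} = \frac{1}{- \frac{1986486}{25}} = - \frac{25}{1986486}$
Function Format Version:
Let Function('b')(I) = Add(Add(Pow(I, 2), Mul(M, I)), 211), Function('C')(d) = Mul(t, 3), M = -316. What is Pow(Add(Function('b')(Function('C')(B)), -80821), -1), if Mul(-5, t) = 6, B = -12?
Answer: Rational(-25, 1986486) ≈ -1.2585e-5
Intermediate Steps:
t = Rational(-6, 5) (t = Mul(Rational(-1, 5), 6) = Rational(-6, 5) ≈ -1.2000)
Function('C')(d) = Rational(-18, 5) (Function('C')(d) = Mul(Rational(-6, 5), 3) = Rational(-18, 5))
Function('b')(I) = Add(211, Pow(I, 2), Mul(-316, I)) (Function('b')(I) = Add(Add(Pow(I, 2), Mul(-316, I)), 211) = Add(211, Pow(I, 2), Mul(-316, I)))
Pow(Add(Function('b')(Function('C')(B)), -80821), -1) = Pow(Add(Add(211, Pow(Rational(-18, 5), 2), Mul(-316, Rational(-18, 5))), -80821), -1) = Pow(Add(Add(211, Rational(324, 25), Rational(5688, 5)), -80821), -1) = Pow(Add(Rational(34039, 25), -80821), -1) = Pow(Rational(-1986486, 25), -1) = Rational(-25, 1986486)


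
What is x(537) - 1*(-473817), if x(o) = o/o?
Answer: 473818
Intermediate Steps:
x(o) = 1
x(537) - 1*(-473817) = 1 - 1*(-473817) = 1 + 473817 = 473818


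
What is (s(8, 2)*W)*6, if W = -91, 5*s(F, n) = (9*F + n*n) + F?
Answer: -45864/5 ≈ -9172.8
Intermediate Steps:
s(F, n) = 2*F + n²/5 (s(F, n) = ((9*F + n*n) + F)/5 = ((9*F + n²) + F)/5 = ((n² + 9*F) + F)/5 = (n² + 10*F)/5 = 2*F + n²/5)
(s(8, 2)*W)*6 = ((2*8 + (⅕)*2²)*(-91))*6 = ((16 + (⅕)*4)*(-91))*6 = ((16 + ⅘)*(-91))*6 = ((84/5)*(-91))*6 = -7644/5*6 = -45864/5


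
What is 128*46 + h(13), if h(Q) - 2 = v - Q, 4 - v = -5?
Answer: 5886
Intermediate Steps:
v = 9 (v = 4 - 1*(-5) = 4 + 5 = 9)
h(Q) = 11 - Q (h(Q) = 2 + (9 - Q) = 11 - Q)
128*46 + h(13) = 128*46 + (11 - 1*13) = 5888 + (11 - 13) = 5888 - 2 = 5886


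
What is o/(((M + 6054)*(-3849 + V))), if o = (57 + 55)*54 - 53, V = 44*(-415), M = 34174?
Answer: -5995/889400852 ≈ -6.7405e-6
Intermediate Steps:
V = -18260
o = 5995 (o = 112*54 - 53 = 6048 - 53 = 5995)
o/(((M + 6054)*(-3849 + V))) = 5995/(((34174 + 6054)*(-3849 - 18260))) = 5995/((40228*(-22109))) = 5995/(-889400852) = 5995*(-1/889400852) = -5995/889400852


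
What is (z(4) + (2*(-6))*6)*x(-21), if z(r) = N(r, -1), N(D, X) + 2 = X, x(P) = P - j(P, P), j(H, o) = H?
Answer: 0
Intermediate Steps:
x(P) = 0 (x(P) = P - P = 0)
N(D, X) = -2 + X
z(r) = -3 (z(r) = -2 - 1 = -3)
(z(4) + (2*(-6))*6)*x(-21) = (-3 + (2*(-6))*6)*0 = (-3 - 12*6)*0 = (-3 - 72)*0 = -75*0 = 0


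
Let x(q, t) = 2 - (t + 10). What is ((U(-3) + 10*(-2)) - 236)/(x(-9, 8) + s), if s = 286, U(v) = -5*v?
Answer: -241/270 ≈ -0.89259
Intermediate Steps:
x(q, t) = -8 - t (x(q, t) = 2 - (10 + t) = 2 + (-10 - t) = -8 - t)
((U(-3) + 10*(-2)) - 236)/(x(-9, 8) + s) = ((-5*(-3) + 10*(-2)) - 236)/((-8 - 1*8) + 286) = ((15 - 20) - 236)/((-8 - 8) + 286) = (-5 - 236)/(-16 + 286) = -241/270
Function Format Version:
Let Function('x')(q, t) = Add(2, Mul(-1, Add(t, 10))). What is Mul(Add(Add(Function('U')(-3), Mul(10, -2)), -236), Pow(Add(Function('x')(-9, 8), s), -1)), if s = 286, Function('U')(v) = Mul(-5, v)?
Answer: Rational(-241, 270) ≈ -0.89259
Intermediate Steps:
Function('x')(q, t) = Add(-8, Mul(-1, t)) (Function('x')(q, t) = Add(2, Mul(-1, Add(10, t))) = Add(2, Add(-10, Mul(-1, t))) = Add(-8, Mul(-1, t)))
Mul(Add(Add(Function('U')(-3), Mul(10, -2)), -236), Pow(Add(Function('x')(-9, 8), s), -1)) = Mul(Add(Add(Mul(-5, -3), Mul(10, -2)), -236), Pow(Add(Add(-8, Mul(-1, 8)), 286), -1)) = Mul(Add(Add(15, -20), -236), Pow(Add(Add(-8, -8), 286), -1)) = Mul(Add(-5, -236), Pow(Add(-16, 286), -1)) = Mul(-241, Pow(270, -1)) = Mul(-241, Rational(1, 270)) = Rational(-241, 270)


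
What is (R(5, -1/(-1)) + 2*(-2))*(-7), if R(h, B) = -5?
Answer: 63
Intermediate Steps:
(R(5, -1/(-1)) + 2*(-2))*(-7) = (-5 + 2*(-2))*(-7) = (-5 - 4)*(-7) = -9*(-7) = 63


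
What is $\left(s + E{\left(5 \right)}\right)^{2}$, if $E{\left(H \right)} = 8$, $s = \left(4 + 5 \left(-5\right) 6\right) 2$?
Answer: $80656$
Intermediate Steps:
$s = -292$ ($s = \left(4 - 150\right) 2 = \left(-146\right) 2 = -292$)
$\left(s + E{\left(5 \right)}\right)^{2} = \left(-292 + 8\right)^{2} = \left(-284\right)^{2} = 80656$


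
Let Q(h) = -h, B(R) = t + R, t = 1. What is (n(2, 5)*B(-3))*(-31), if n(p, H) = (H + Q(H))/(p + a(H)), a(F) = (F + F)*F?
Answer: 0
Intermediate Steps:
a(F) = 2*F**2 (a(F) = (2*F)*F = 2*F**2)
B(R) = 1 + R
n(p, H) = 0 (n(p, H) = (H - H)/(p + 2*H**2) = 0/(p + 2*H**2) = 0)
(n(2, 5)*B(-3))*(-31) = (0*(1 - 3))*(-31) = (0*(-2))*(-31) = 0*(-31) = 0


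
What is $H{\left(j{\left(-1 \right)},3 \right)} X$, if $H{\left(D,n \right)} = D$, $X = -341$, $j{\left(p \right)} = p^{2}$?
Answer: $-341$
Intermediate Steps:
$H{\left(j{\left(-1 \right)},3 \right)} X = \left(-1\right)^{2} \left(-341\right) = 1 \left(-341\right) = -341$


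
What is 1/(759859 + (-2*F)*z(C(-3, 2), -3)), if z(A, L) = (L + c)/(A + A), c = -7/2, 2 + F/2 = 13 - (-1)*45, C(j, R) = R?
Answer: 1/760223 ≈ 1.3154e-6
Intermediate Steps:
F = 112 (F = -4 + 2*(13 - (-1)*45) = -4 + 2*(13 - 1*(-45)) = -4 + 2*(13 + 45) = -4 + 2*58 = -4 + 116 = 112)
c = -7/2 (c = -7*½ = -7/2 ≈ -3.5000)
z(A, L) = (-7/2 + L)/(2*A) (z(A, L) = (L - 7/2)/(A + A) = (-7/2 + L)/((2*A)) = (-7/2 + L)*(1/(2*A)) = (-7/2 + L)/(2*A))
1/(759859 + (-2*F)*z(C(-3, 2), -3)) = 1/(759859 + (-2*112)*((¼)*(-7 + 2*(-3))/2)) = 1/(759859 - 56*(-7 - 6)/2) = 1/(759859 - 56*(-13)/2) = 1/(759859 - 224*(-13/8)) = 1/(759859 + 364) = 1/760223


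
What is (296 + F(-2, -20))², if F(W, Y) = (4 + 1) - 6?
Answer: 87025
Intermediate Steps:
F(W, Y) = -1 (F(W, Y) = 5 - 6 = -1)
(296 + F(-2, -20))² = (296 - 1)² = 295² = 87025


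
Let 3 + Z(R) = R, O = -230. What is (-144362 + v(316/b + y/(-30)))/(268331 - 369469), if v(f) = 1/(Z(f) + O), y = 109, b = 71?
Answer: 35697042434/25008848381 ≈ 1.4274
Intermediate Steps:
Z(R) = -3 + R
v(f) = 1/(-233 + f) (v(f) = 1/((-3 + f) - 230) = 1/(-233 + f))
(-144362 + v(316/b + y/(-30)))/(268331 - 369469) = (-144362 + 1/(-233 + (316/71 + 109/(-30))))/(268331 - 369469) = (-144362 + 1/(-233 + (316*(1/71) + 109*(-1/30))))/(-101138) = (-144362 + 1/(-233 + (316/71 - 109/30)))*(-1/101138) = (-144362 + 1/(-233 + 1741/2130))*(-1/101138) = (-144362 + 1/(-494549/2130))*(-1/101138) = (-144362 - 2130/494549)*(-1/101138) = -71394084868/494549*(-1/101138) = 35697042434/25008848381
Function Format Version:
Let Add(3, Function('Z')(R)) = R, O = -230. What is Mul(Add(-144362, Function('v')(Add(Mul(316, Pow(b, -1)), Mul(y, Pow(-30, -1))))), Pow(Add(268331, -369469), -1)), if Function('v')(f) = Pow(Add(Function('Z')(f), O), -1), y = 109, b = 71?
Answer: Rational(35697042434, 25008848381) ≈ 1.4274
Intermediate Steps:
Function('Z')(R) = Add(-3, R)
Function('v')(f) = Pow(Add(-233, f), -1) (Function('v')(f) = Pow(Add(Add(-3, f), -230), -1) = Pow(Add(-233, f), -1))
Mul(Add(-144362, Function('v')(Add(Mul(316, Pow(b, -1)), Mul(y, Pow(-30, -1))))), Pow(Add(268331, -369469), -1)) = Mul(Add(-144362, Pow(Add(-233, Add(Mul(316, Pow(71, -1)), Mul(109, Pow(-30, -1)))), -1)), Pow(Add(268331, -369469), -1)) = Mul(Add(-144362, Pow(Add(-233, Add(Mul(316, Rational(1, 71)), Mul(109, Rational(-1, 30)))), -1)), Pow(-101138, -1)) = Mul(Add(-144362, Pow(Add(-233, Add(Rational(316, 71), Rational(-109, 30))), -1)), Rational(-1, 101138)) = Mul(Add(-144362, Pow(Add(-233, Rational(1741, 2130)), -1)), Rational(-1, 101138)) = Mul(Add(-144362, Pow(Rational(-494549, 2130), -1)), Rational(-1, 101138)) = Mul(Add(-144362, Rational(-2130, 494549)), Rational(-1, 101138)) = Mul(Rational(-71394084868, 494549), Rational(-1, 101138)) = Rational(35697042434, 25008848381)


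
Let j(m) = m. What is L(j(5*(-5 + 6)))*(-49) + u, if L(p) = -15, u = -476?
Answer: 259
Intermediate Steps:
L(j(5*(-5 + 6)))*(-49) + u = -15*(-49) - 476 = 735 - 476 = 259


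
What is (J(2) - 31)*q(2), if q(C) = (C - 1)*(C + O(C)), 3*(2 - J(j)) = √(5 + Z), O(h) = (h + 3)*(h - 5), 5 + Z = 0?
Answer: 377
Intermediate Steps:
Z = -5 (Z = -5 + 0 = -5)
O(h) = (-5 + h)*(3 + h) (O(h) = (3 + h)*(-5 + h) = (-5 + h)*(3 + h))
J(j) = 2 (J(j) = 2 - √(5 - 5)/3 = 2 - √0/3 = 2 - ⅓*0 = 2 + 0 = 2)
q(C) = (-1 + C)*(-15 + C² - C) (q(C) = (C - 1)*(C + (-15 + C² - 2*C)) = (-1 + C)*(-15 + C² - C))
(J(2) - 31)*q(2) = (2 - 31)*(15 + 2 - 1*2*(15 - 1*2² + 2*2)) = -29*(15 + 2 - 1*2*(15 - 1*4 + 4)) = -29*(15 + 2 - 1*2*(15 - 4 + 4)) = -29*(15 + 2 - 1*2*15) = -29*(15 + 2 - 30) = -29*(-13) = 377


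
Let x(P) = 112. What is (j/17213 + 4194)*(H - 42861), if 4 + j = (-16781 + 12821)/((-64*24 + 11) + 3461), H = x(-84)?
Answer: -9699192063757/54098 ≈ -1.7929e+8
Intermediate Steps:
H = 112
j = -133/22 (j = -4 + (-16781 + 12821)/((-64*24 + 11) + 3461) = -4 - 3960/((-1536 + 11) + 3461) = -4 - 3960/(-1525 + 3461) = -4 - 3960/1936 = -4 - 3960*1/1936 = -4 - 45/22 = -133/22 ≈ -6.0455)
(j/17213 + 4194)*(H - 42861) = (-133/22/17213 + 4194)*(112 - 42861) = (-133/22*1/17213 + 4194)*(-42749) = (-19/54098 + 4194)*(-42749) = (226886993/54098)*(-42749) = -9699192063757/54098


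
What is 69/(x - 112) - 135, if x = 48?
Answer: -8709/64 ≈ -136.08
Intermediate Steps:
69/(x - 112) - 135 = 69/(48 - 112) - 135 = 69/(-64) - 135 = -1/64*69 - 135 = -69/64 - 135 = -8709/64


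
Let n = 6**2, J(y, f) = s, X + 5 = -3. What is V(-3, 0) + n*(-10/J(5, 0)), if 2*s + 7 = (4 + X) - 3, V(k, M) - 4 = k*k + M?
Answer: 451/7 ≈ 64.429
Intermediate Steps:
X = -8 (X = -5 - 3 = -8)
V(k, M) = 4 + M + k**2 (V(k, M) = 4 + (k*k + M) = 4 + (k**2 + M) = 4 + (M + k**2) = 4 + M + k**2)
s = -7 (s = -7/2 + ((4 - 8) - 3)/2 = -7/2 + (-4 - 3)/2 = -7/2 + (1/2)*(-7) = -7/2 - 7/2 = -7)
J(y, f) = -7
n = 36
V(-3, 0) + n*(-10/J(5, 0)) = (4 + 0 + (-3)**2) + 36*(-10/(-7)) = (4 + 0 + 9) + 36*(-10*(-1/7)) = 13 + 36*(10/7) = 13 + 360/7 = 451/7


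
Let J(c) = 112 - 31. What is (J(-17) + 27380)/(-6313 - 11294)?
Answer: -27461/17607 ≈ -1.5597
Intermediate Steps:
J(c) = 81
(J(-17) + 27380)/(-6313 - 11294) = (81 + 27380)/(-6313 - 11294) = 27461/(-17607) = 27461*(-1/17607) = -27461/17607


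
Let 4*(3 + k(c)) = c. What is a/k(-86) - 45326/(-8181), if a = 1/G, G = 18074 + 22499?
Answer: 90111561740/16264457937 ≈ 5.5404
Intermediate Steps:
k(c) = -3 + c/4
G = 40573
a = 1/40573 ≈ 2.4647e-5
a/k(-86) - 45326/(-8181) = 1/(40573*(-3 + (¼)*(-86))) - 45326/(-8181) = 1/(40573*(-3 - 43/2)) - 45326*(-1/8181) = 1/(40573*(-49/2)) + 45326/8181 = (1/40573)*(-2/49) + 45326/8181 = -2/1988077 + 45326/8181 = 90111561740/16264457937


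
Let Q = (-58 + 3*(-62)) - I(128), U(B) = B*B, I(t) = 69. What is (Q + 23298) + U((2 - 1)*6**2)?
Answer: 24281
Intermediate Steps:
U(B) = B**2
Q = -313 (Q = (-58 + 3*(-62)) - 1*69 = (-58 - 186) - 69 = -244 - 69 = -313)
(Q + 23298) + U((2 - 1)*6**2) = (-313 + 23298) + ((2 - 1)*6**2)**2 = 22985 + (1*36)**2 = 22985 + 36**2 = 22985 + 1296 = 24281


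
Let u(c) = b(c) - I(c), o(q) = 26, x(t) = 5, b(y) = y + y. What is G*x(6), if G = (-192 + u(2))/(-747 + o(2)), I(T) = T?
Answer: 950/721 ≈ 1.3176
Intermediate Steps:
b(y) = 2*y
u(c) = c (u(c) = 2*c - c = c)
G = 190/721 (G = (-192 + 2)/(-747 + 26) = -190/(-721) = -190*(-1/721) = 190/721 ≈ 0.26352)
G*x(6) = (190/721)*5 = 950/721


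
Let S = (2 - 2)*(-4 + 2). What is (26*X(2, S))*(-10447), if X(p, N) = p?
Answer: -543244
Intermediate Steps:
S = 0 (S = 0*(-2) = 0)
(26*X(2, S))*(-10447) = (26*2)*(-10447) = 52*(-10447) = -543244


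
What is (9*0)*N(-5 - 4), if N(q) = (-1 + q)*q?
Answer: 0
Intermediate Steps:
N(q) = q*(-1 + q)
(9*0)*N(-5 - 4) = (9*0)*((-5 - 4)*(-1 + (-5 - 4))) = 0*(-9*(-1 - 9)) = 0*(-9*(-10)) = 0*90 = 0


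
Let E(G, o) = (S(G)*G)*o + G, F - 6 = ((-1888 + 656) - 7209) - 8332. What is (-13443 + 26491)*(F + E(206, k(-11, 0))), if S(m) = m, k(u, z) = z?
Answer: -216087928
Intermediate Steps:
F = -16767 (F = 6 + (((-1888 + 656) - 7209) - 8332) = 6 + ((-1232 - 7209) - 8332) = 6 + (-8441 - 8332) = 6 - 16773 = -16767)
E(G, o) = G + o*G² (E(G, o) = (G*G)*o + G = G²*o + G = o*G² + G = G + o*G²)
(-13443 + 26491)*(F + E(206, k(-11, 0))) = (-13443 + 26491)*(-16767 + 206*(1 + 206*0)) = 13048*(-16767 + 206*(1 + 0)) = 13048*(-16767 + 206*1) = 13048*(-16767 + 206) = 13048*(-16561) = -216087928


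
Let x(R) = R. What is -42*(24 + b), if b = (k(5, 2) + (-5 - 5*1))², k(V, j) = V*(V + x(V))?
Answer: -68208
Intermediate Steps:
k(V, j) = 2*V² (k(V, j) = V*(V + V) = V*(2*V) = 2*V²)
b = 1600 (b = (2*5² + (-5 - 5*1))² = (2*25 + (-5 - 5))² = (50 - 10)² = 40² = 1600)
-42*(24 + b) = -42*(24 + 1600) = -42*1624 = -68208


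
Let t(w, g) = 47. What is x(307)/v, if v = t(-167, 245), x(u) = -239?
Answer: -239/47 ≈ -5.0851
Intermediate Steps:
v = 47
x(307)/v = -239/47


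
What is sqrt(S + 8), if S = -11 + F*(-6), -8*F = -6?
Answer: I*sqrt(30)/2 ≈ 2.7386*I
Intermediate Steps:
F = 3/4 (F = -1/8*(-6) = 3/4 ≈ 0.75000)
S = -31/2 (S = -11 + (3/4)*(-6) = -11 - 9/2 = -31/2 ≈ -15.500)
sqrt(S + 8) = sqrt(-31/2 + 8) = sqrt(-15/2) = I*sqrt(30)/2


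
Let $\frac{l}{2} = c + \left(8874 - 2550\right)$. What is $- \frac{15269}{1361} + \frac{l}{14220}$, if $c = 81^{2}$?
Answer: $- \frac{6068407}{645114} \approx -9.4067$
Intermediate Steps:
$c = 6561$
$l = 25770$ ($l = 2 \left(6561 + \left(8874 - 2550\right)\right) = 2 \left(6561 + 6324\right) = 2 \cdot 12885 = 25770$)
$- \frac{15269}{1361} + \frac{l}{14220} = - \frac{15269}{1361} + \frac{25770}{14220} = \left(-15269\right) \frac{1}{1361} + 25770 \cdot \frac{1}{14220} = - \frac{15269}{1361} + \frac{859}{474} = - \frac{6068407}{645114}$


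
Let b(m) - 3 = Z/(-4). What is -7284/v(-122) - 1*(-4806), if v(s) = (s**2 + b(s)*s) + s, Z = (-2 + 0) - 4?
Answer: 68300394/14213 ≈ 4805.5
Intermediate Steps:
Z = -6 (Z = -2 - 4 = -6)
b(m) = 9/2 (b(m) = 3 - 6/(-4) = 3 - 6*(-1/4) = 3 + 3/2 = 9/2)
v(s) = s**2 + 11*s/2 (v(s) = (s**2 + 9*s/2) + s = s**2 + 11*s/2)
-7284/v(-122) - 1*(-4806) = -7284*(-1/(61*(11 + 2*(-122)))) - 1*(-4806) = -7284*(-1/(61*(11 - 244))) + 4806 = -7284/((1/2)*(-122)*(-233)) + 4806 = -7284/14213 + 4806 = 68300394/14213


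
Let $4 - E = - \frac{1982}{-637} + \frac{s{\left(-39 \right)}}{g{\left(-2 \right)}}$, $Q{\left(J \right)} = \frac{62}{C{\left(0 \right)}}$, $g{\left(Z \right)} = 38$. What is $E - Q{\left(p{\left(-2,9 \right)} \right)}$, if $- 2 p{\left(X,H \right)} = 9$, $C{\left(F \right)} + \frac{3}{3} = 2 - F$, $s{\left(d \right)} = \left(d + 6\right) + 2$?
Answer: $- \frac{1459517}{24206} \approx -60.296$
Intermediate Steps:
$s{\left(d \right)} = 8 + d$ ($s{\left(d \right)} = \left(6 + d\right) + 2 = 8 + d$)
$C{\left(F \right)} = 1 - F$ ($C{\left(F \right)} = -1 - \left(-2 + F\right) = 1 - F$)
$p{\left(X,H \right)} = - \frac{9}{2}$ ($p{\left(X,H \right)} = \left(- \frac{1}{2}\right) 9 = - \frac{9}{2}$)
$Q{\left(J \right)} = 62$ ($Q{\left(J \right)} = \frac{62}{1 - 0} = \frac{62}{1 + 0} = \frac{62}{1} = 62 \cdot 1 = 62$)
$E = \frac{41255}{24206}$ ($E = 4 - \left(- \frac{1982}{-637} + \frac{8 - 39}{38}\right) = 4 - \left(\left(-1982\right) \left(- \frac{1}{637}\right) - \frac{31}{38}\right) = 4 - \left(\frac{1982}{637} - \frac{31}{38}\right) = 4 - \frac{55569}{24206} = \frac{41255}{24206} \approx 1.7043$)
$E - Q{\left(p{\left(-2,9 \right)} \right)} = \frac{41255}{24206} - 62 = - \frac{1459517}{24206}$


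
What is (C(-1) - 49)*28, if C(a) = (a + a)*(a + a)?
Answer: -1260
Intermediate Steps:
C(a) = 4*a² (C(a) = (2*a)*(2*a) = 4*a²)
(C(-1) - 49)*28 = (4*(-1)² - 49)*28 = (4*1 - 49)*28 = (4 - 49)*28 = -45*28 = -1260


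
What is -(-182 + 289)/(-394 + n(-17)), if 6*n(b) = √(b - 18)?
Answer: 1517688/5588531 + 642*I*√35/5588531 ≈ 0.27157 + 0.00067963*I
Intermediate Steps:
n(b) = √(-18 + b)/6 (n(b) = √(b - 18)/6 = √(-18 + b)/6)
-(-182 + 289)/(-394 + n(-17)) = -(-182 + 289)/(-394 + √(-18 - 17)/6) = -107/(-394 + √(-35)/6) = -107/(-394 + (I*√35)/6) = -107/(-394 + I*√35/6)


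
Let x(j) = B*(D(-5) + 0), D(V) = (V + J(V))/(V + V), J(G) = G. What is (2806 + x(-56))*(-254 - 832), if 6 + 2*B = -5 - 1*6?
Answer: -3038085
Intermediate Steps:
D(V) = 1 (D(V) = (V + V)/(V + V) = (2*V)/((2*V)) = (2*V)*(1/(2*V)) = 1)
B = -17/2 (B = -3 + (-5 - 1*6)/2 = -3 + (-5 - 6)/2 = -3 + (1/2)*(-11) = -3 - 11/2 = -17/2 ≈ -8.5000)
x(j) = -17/2 (x(j) = -17*(1 + 0)/2 = -17/2*1 = -17/2)
(2806 + x(-56))*(-254 - 832) = (2806 - 17/2)*(-254 - 832) = (5595/2)*(-1086) = -3038085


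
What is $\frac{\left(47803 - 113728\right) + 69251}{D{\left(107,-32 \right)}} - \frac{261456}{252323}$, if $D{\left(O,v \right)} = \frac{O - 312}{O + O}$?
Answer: $- \frac{179648026252}{51726215} \approx -3473.1$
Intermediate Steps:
$D{\left(O,v \right)} = \frac{-312 + O}{2 O}$
$\frac{\left(47803 - 113728\right) + 69251}{D{\left(107,-32 \right)}} - \frac{261456}{252323} = \frac{\left(47803 - 113728\right) + 69251}{\frac{1}{2} \cdot \frac{1}{107} \left(-312 + 107\right)} - \frac{261456}{252323} = \frac{-65925 + 69251}{\frac{1}{2} \cdot \frac{1}{107} \left(-205\right)} - \frac{261456}{252323} = \frac{3326}{- \frac{205}{214}} - \frac{261456}{252323} = 3326 \left(- \frac{214}{205}\right) - \frac{261456}{252323} = - \frac{711764}{205} - \frac{261456}{252323} = - \frac{179648026252}{51726215}$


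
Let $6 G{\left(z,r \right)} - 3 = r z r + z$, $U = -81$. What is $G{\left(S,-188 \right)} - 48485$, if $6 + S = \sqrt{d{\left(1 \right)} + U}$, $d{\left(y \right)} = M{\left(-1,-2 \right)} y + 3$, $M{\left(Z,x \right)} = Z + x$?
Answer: $- \frac{167659}{2} + \frac{106035 i}{2} \approx -83830.0 + 53018.0 i$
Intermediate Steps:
$d{\left(y \right)} = 3 - 3 y$ ($d{\left(y \right)} = \left(-1 - 2\right) y + 3 = - 3 y + 3 = 3 - 3 y$)
$S = -6 + 9 i$ ($S = -6 + \sqrt{\left(3 - 3\right) - 81} = -6 + \sqrt{0 - 81} = -6 + \sqrt{-81} = -6 + 9 i \approx -6.0 + 9.0 i$)
$G{\left(z,r \right)} = \frac{1}{2} + \frac{z}{6} + \frac{z r^{2}}{6}$ ($G{\left(z,r \right)} = \frac{1}{2} + \frac{r z r + z}{6} = \frac{1}{2} + \frac{z r^{2} + z}{6} = \frac{1}{2} + \frac{z + z r^{2}}{6} = \frac{1}{2} + \left(\frac{z}{6} + \frac{z r^{2}}{6}\right) = \frac{1}{2} + \frac{z}{6} + \frac{z r^{2}}{6}$)
$G{\left(S,-188 \right)} - 48485 = \left(\frac{1}{2} + \frac{-6 + 9 i}{6} + \frac{\left(-6 + 9 i\right) \left(-188\right)^{2}}{6}\right) - 48485 = \left(\frac{1}{2} - \left(1 - \frac{3 i}{2}\right) + \frac{1}{6} \left(-6 + 9 i\right) 35344\right) - 48485 = \left(\frac{1}{2} - \left(1 - \frac{3 i}{2}\right) - \left(35344 - 53016 i\right)\right) - 48485 = \left(- \frac{70689}{2} + \frac{106035 i}{2}\right) - 48485 = - \frac{167659}{2} + \frac{106035 i}{2}$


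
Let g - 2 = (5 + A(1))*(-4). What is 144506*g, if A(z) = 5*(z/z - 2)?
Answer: 289012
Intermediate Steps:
A(z) = -5 (A(z) = 5*(1 - 2) = 5*(-1) = -5)
g = 2 (g = 2 + (5 - 5)*(-4) = 2 + 0*(-4) = 2 + 0 = 2)
144506*g = 144506*2 = 289012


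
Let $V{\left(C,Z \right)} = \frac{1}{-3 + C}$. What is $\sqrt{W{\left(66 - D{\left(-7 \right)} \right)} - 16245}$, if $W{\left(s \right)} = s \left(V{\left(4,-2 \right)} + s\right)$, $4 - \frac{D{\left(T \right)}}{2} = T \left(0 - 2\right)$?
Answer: $i \sqrt{8763} \approx 93.611 i$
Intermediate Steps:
$D{\left(T \right)} = 8 + 4 T$ ($D{\left(T \right)} = 8 - 2 T \left(0 - 2\right) = 8 - 2 T \left(-2\right) = 8 - 2 \left(- 2 T\right) = 8 + 4 T$)
$W{\left(s \right)} = s \left(1 + s\right)$ ($W{\left(s \right)} = s \left(\frac{1}{-3 + 4} + s\right) = s \left(1^{-1} + s\right) = s \left(1 + s\right)$)
$\sqrt{W{\left(66 - D{\left(-7 \right)} \right)} - 16245} = \sqrt{\left(66 - \left(8 + 4 \left(-7\right)\right)\right) \left(1 + \left(66 - \left(8 + 4 \left(-7\right)\right)\right)\right) - 16245} = \sqrt{\left(66 - \left(8 - 28\right)\right) \left(1 + \left(66 - \left(8 - 28\right)\right)\right) - 16245} = \sqrt{\left(66 - -20\right) \left(1 + \left(66 - -20\right)\right) - 16245} = \sqrt{\left(66 + 20\right) \left(1 + \left(66 + 20\right)\right) - 16245} = \sqrt{86 \left(1 + 86\right) - 16245} = \sqrt{86 \cdot 87 - 16245} = \sqrt{7482 - 16245} = \sqrt{-8763} = i \sqrt{8763}$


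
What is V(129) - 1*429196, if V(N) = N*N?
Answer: -412555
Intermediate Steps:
V(N) = N²
V(129) - 1*429196 = 129² - 1*429196 = 16641 - 429196 = -412555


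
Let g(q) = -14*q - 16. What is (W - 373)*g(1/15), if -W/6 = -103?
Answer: -12446/3 ≈ -4148.7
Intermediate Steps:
g(q) = -16 - 14*q
W = 618 (W = -6*(-103) = 618)
(W - 373)*g(1/15) = (618 - 373)*(-16 - 14/15) = 245*(-16 - 14*1/15) = 245*(-16 - 14/15) = 245*(-254/15) = -12446/3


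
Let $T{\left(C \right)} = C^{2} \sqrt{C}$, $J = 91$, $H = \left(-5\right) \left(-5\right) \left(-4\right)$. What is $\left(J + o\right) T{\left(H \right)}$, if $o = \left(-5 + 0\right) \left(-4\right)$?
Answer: $11100000 i \approx 1.11 \cdot 10^{7} i$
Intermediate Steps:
$o = 20$ ($o = \left(-5\right) \left(-4\right) = 20$)
$H = -100$ ($H = 25 \left(-4\right) = -100$)
$T{\left(C \right)} = C^{\frac{5}{2}}$
$\left(J + o\right) T{\left(H \right)} = \left(91 + 20\right) \left(-100\right)^{\frac{5}{2}} = 111 \cdot 100000 i = 11100000 i$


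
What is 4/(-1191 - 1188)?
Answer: -4/2379 ≈ -0.0016814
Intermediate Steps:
4/(-1191 - 1188) = 4/(-2379) = 4*(-1/2379) = -4/2379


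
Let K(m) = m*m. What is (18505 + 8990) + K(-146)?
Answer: 48811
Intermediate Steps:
K(m) = m²
(18505 + 8990) + K(-146) = (18505 + 8990) + (-146)² = 27495 + 21316 = 48811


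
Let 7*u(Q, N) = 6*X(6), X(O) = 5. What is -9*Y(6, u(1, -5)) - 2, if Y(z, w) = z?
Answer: -56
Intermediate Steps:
u(Q, N) = 30/7 (u(Q, N) = (6*5)/7 = (1/7)*30 = 30/7)
-9*Y(6, u(1, -5)) - 2 = -9*6 - 2 = -54 - 2 = -56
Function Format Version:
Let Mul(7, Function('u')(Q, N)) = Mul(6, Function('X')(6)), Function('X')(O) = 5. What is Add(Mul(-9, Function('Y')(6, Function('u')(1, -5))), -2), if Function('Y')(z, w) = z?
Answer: -56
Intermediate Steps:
Function('u')(Q, N) = Rational(30, 7) (Function('u')(Q, N) = Mul(Rational(1, 7), Mul(6, 5)) = Mul(Rational(1, 7), 30) = Rational(30, 7))
Add(Mul(-9, Function('Y')(6, Function('u')(1, -5))), -2) = Add(Mul(-9, 6), -2) = Add(-54, -2) = -56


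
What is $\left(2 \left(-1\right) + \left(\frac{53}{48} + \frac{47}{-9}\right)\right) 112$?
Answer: $- \frac{6167}{9} \approx -685.22$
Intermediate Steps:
$\left(2 \left(-1\right) + \left(\frac{53}{48} + \frac{47}{-9}\right)\right) 112 = \left(-2 + \left(53 \cdot \frac{1}{48} + 47 \left(- \frac{1}{9}\right)\right)\right) 112 = \left(-2 + \left(\frac{53}{48} - \frac{47}{9}\right)\right) 112 = \left(-2 - \frac{593}{144}\right) 112 = \left(- \frac{881}{144}\right) 112 = - \frac{6167}{9}$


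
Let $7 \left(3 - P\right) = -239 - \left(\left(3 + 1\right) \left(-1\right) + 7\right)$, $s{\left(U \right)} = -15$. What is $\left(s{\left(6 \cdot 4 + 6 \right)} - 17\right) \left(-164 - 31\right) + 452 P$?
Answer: $\frac{162556}{7} \approx 23222.0$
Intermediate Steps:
$P = \frac{263}{7}$ ($P = 3 - \frac{-239 - \left(\left(3 + 1\right) \left(-1\right) + 7\right)}{7} = 3 - \frac{-239 - \left(4 \left(-1\right) + 7\right)}{7} = 3 - \frac{-239 - \left(-4 + 7\right)}{7} = 3 - \frac{-239 - 3}{7} = 3 - - \frac{242}{7} = 3 + \frac{242}{7} = \frac{263}{7} \approx 37.571$)
$\left(s{\left(6 \cdot 4 + 6 \right)} - 17\right) \left(-164 - 31\right) + 452 P = \left(-15 - 17\right) \left(-164 - 31\right) + 452 \cdot \frac{263}{7} = \left(-32\right) \left(-195\right) + \frac{118876}{7} = 6240 + \frac{118876}{7} = \frac{162556}{7}$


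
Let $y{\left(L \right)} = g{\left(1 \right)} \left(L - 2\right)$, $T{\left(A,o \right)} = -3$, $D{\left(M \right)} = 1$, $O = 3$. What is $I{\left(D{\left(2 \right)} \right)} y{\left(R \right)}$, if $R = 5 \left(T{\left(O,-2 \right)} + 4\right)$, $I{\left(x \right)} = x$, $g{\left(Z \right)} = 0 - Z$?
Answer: $-3$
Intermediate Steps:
$g{\left(Z \right)} = - Z$
$R = 5$ ($R = 5 \left(-3 + 4\right) = 5 \cdot 1 = 5$)
$y{\left(L \right)} = 2 - L$ ($y{\left(L \right)} = \left(-1\right) 1 \left(L - 2\right) = - (-2 + L) = 2 - L$)
$I{\left(D{\left(2 \right)} \right)} y{\left(R \right)} = 1 \left(2 - 5\right) = 1 \left(-3\right) = -3$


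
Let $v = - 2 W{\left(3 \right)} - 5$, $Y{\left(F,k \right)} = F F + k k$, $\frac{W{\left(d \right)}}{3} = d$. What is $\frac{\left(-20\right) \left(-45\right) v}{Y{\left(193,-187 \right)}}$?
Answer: $- \frac{10350}{36109} \approx -0.28663$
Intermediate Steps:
$W{\left(d \right)} = 3 d$
$Y{\left(F,k \right)} = F^{2} + k^{2}$
$v = -23$ ($v = - 2 \cdot 3 \cdot 3 - 5 = \left(-2\right) 9 - 5 = -18 - 5 = -23$)
$\frac{\left(-20\right) \left(-45\right) v}{Y{\left(193,-187 \right)}} = \frac{\left(-20\right) \left(-45\right) \left(-23\right)}{193^{2} + \left(-187\right)^{2}} = \frac{900 \left(-23\right)}{37249 + 34969} = - \frac{20700}{72218} = \left(-20700\right) \frac{1}{72218} = - \frac{10350}{36109}$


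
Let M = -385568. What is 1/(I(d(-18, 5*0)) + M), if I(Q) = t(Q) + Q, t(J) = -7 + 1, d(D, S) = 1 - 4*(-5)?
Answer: -1/385553 ≈ -2.5937e-6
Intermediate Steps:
d(D, S) = 21 (d(D, S) = 1 + 20 = 21)
t(J) = -6
I(Q) = -6 + Q
1/(I(d(-18, 5*0)) + M) = 1/((-6 + 21) - 385568) = 1/(15 - 385568) = 1/(-385553) = -1/385553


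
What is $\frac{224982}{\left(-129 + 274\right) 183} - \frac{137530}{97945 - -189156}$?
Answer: $\frac{700496536}{87565805} \approx 7.9997$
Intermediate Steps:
$\frac{224982}{\left(-129 + 274\right) 183} - \frac{137530}{97945 - -189156} = \frac{224982}{145 \cdot 183} - \frac{137530}{97945 + 189156} = \frac{224982}{26535} - \frac{137530}{287101} = 224982 \cdot \frac{1}{26535} - \frac{137530}{287101} = \frac{2586}{305} - \frac{137530}{287101} = \frac{700496536}{87565805}$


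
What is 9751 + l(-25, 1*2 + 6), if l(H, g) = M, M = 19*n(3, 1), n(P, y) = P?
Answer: 9808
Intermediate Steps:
M = 57 (M = 19*3 = 57)
l(H, g) = 57
9751 + l(-25, 1*2 + 6) = 9751 + 57 = 9808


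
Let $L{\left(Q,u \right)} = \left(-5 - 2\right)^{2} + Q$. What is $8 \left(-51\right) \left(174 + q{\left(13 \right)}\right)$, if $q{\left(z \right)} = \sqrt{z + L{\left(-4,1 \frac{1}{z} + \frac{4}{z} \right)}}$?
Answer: $-70992 - 408 \sqrt{58} \approx -74099.0$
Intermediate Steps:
$L{\left(Q,u \right)} = 49 + Q$ ($L{\left(Q,u \right)} = \left(-7\right)^{2} + Q = 49 + Q$)
$q{\left(z \right)} = \sqrt{45 + z}$ ($q{\left(z \right)} = \sqrt{z + \left(49 - 4\right)} = \sqrt{z + 45} = \sqrt{45 + z}$)
$8 \left(-51\right) \left(174 + q{\left(13 \right)}\right) = 8 \left(-51\right) \left(174 + \sqrt{45 + 13}\right) = - 408 \left(174 + \sqrt{58}\right) = -70992 - 408 \sqrt{58}$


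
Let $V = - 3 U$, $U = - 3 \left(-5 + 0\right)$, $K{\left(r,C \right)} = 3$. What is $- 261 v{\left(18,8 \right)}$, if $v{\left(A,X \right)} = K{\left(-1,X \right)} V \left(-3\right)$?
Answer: $-105705$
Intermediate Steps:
$U = 15$ ($U = \left(-3\right) \left(-5\right) = 15$)
$V = -45$ ($V = \left(-3\right) 15 = -45$)
$v{\left(A,X \right)} = 405$ ($v{\left(A,X \right)} = 3 \left(-45\right) \left(-3\right) = \left(-135\right) \left(-3\right) = 405$)
$- 261 v{\left(18,8 \right)} = \left(-261\right) 405 = -105705$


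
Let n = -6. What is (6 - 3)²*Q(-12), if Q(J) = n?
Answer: -54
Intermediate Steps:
Q(J) = -6
(6 - 3)²*Q(-12) = (6 - 3)²*(-6) = 3²*(-6) = 9*(-6) = -54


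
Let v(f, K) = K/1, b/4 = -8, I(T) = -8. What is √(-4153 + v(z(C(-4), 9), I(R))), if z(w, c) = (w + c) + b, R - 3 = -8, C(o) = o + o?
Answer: I*√4161 ≈ 64.506*I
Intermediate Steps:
C(o) = 2*o
R = -5 (R = 3 - 8 = -5)
b = -32 (b = 4*(-8) = -32)
z(w, c) = -32 + c + w (z(w, c) = (w + c) - 32 = (c + w) - 32 = -32 + c + w)
v(f, K) = K (v(f, K) = K*1 = K)
√(-4153 + v(z(C(-4), 9), I(R))) = √(-4153 - 8) = √(-4161) = I*√4161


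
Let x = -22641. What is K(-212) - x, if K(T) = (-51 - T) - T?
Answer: 23014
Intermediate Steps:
K(T) = -51 - 2*T
K(-212) - x = (-51 - 2*(-212)) - 1*(-22641) = (-51 + 424) + 22641 = 373 + 22641 = 23014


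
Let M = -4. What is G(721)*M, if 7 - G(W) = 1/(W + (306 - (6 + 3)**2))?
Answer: -13242/473 ≈ -27.996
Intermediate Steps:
G(W) = 7 - 1/(225 + W) (G(W) = 7 - 1/(W + (306 - (6 + 3)**2)) = 7 - 1/(W + (306 - 1*9**2)) = 7 - 1/(W + (306 - 1*81)) = 7 - 1/(W + (306 - 81)) = 7 - 1/(W + 225) = 7 - 1/(225 + W))
G(721)*M = ((1574 + 7*721)/(225 + 721))*(-4) = ((1574 + 5047)/946)*(-4) = ((1/946)*6621)*(-4) = (6621/946)*(-4) = -13242/473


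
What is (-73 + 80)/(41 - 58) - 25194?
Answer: -428305/17 ≈ -25194.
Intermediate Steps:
(-73 + 80)/(41 - 58) - 25194 = 7/(-17) - 25194 = 7*(-1/17) - 25194 = -7/17 - 25194 = -428305/17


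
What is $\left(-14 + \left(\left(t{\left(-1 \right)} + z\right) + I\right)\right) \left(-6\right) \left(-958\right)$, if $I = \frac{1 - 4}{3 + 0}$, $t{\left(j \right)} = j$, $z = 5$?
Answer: $-63228$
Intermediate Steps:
$I = -1$ ($I = - \frac{3}{3} = \left(-3\right) \frac{1}{3} = -1$)
$\left(-14 + \left(\left(t{\left(-1 \right)} + z\right) + I\right)\right) \left(-6\right) \left(-958\right) = \left(-14 + \left(\left(-1 + 5\right) - 1\right)\right) \left(-6\right) \left(-958\right) = \left(-14 + \left(4 - 1\right)\right) \left(-6\right) \left(-958\right) = \left(-14 + 3\right) \left(-6\right) \left(-958\right) = \left(-11\right) \left(-6\right) \left(-958\right) = 66 \left(-958\right) = -63228$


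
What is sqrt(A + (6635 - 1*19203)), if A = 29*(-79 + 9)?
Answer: 3*I*sqrt(1622) ≈ 120.82*I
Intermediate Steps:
A = -2030 (A = 29*(-70) = -2030)
sqrt(A + (6635 - 1*19203)) = sqrt(-2030 + (6635 - 1*19203)) = sqrt(-2030 + (6635 - 19203)) = sqrt(-2030 - 12568) = sqrt(-14598) = 3*I*sqrt(1622)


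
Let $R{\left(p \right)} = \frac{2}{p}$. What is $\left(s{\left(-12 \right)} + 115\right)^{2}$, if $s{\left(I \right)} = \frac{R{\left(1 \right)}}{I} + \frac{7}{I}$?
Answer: $\frac{208849}{16} \approx 13053.0$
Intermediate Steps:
$s{\left(I \right)} = \frac{9}{I}$ ($s{\left(I \right)} = \frac{2 \cdot 1^{-1}}{I} + \frac{7}{I} = \frac{2 \cdot 1}{I} + \frac{7}{I} = \frac{2}{I} + \frac{7}{I} = \frac{9}{I}$)
$\left(s{\left(-12 \right)} + 115\right)^{2} = \left(\frac{9}{-12} + 115\right)^{2} = \left(9 \left(- \frac{1}{12}\right) + 115\right)^{2} = \left(- \frac{3}{4} + 115\right)^{2} = \left(\frac{457}{4}\right)^{2} = \frac{208849}{16}$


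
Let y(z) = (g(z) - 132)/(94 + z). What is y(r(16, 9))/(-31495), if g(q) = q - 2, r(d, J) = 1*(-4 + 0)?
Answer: 23/472425 ≈ 4.8685e-5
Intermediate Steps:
r(d, J) = -4 (r(d, J) = 1*(-4) = -4)
g(q) = -2 + q
y(z) = (-134 + z)/(94 + z) (y(z) = ((-2 + z) - 132)/(94 + z) = (-134 + z)/(94 + z))
y(r(16, 9))/(-31495) = ((-134 - 4)/(94 - 4))/(-31495) = (-138/90)*(-1/31495) = ((1/90)*(-138))*(-1/31495) = -23/15*(-1/31495) = 23/472425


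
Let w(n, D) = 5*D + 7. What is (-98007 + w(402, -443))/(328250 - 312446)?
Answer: -11135/1756 ≈ -6.3411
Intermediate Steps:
w(n, D) = 7 + 5*D
(-98007 + w(402, -443))/(328250 - 312446) = (-98007 + (7 + 5*(-443)))/(328250 - 312446) = (-98007 + (7 - 2215))/15804 = (-98007 - 2208)*(1/15804) = -100215*1/15804 = -11135/1756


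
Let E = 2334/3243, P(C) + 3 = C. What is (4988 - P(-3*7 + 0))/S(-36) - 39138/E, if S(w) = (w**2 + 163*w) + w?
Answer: -24369997945/448128 ≈ -54382.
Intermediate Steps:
S(w) = w**2 + 164*w
P(C) = -3 + C
E = 778/1081 (E = 2334*(1/3243) = 778/1081 ≈ 0.71970)
(4988 - P(-3*7 + 0))/S(-36) - 39138/E = (4988 - (-3 + (-3*7 + 0)))/((-36*(164 - 36))) - 39138/778/1081 = (4988 - (-3 + (-21 + 0)))/((-36*128)) - 39138*1081/778 = (4988 - (-3 - 21))/(-4608) - 21154089/389 = (4988 - 1*(-24))*(-1/4608) - 21154089/389 = (4988 + 24)*(-1/4608) - 21154089/389 = 5012*(-1/4608) - 21154089/389 = -1253/1152 - 21154089/389 = -24369997945/448128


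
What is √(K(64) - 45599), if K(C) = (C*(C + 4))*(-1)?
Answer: I*√49951 ≈ 223.5*I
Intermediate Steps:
K(C) = -C*(4 + C) (K(C) = (C*(4 + C))*(-1) = -C*(4 + C))
√(K(64) - 45599) = √(-1*64*(4 + 64) - 45599) = √(-1*64*68 - 45599) = √(-4352 - 45599) = √(-49951) = I*√49951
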